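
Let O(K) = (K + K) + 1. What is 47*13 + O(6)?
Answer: 624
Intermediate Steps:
O(K) = 1 + 2*K (O(K) = 2*K + 1 = 1 + 2*K)
47*13 + O(6) = 47*13 + (1 + 2*6) = 611 + (1 + 12) = 611 + 13 = 624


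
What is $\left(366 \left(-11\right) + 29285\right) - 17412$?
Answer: $7847$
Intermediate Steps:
$\left(366 \left(-11\right) + 29285\right) - 17412 = \left(-4026 + 29285\right) - 17412 = 25259 - 17412 = 7847$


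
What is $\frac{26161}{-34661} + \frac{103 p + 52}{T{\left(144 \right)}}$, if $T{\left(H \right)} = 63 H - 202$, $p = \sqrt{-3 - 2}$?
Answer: $- \frac{115122849}{153721535} + \frac{103 i \sqrt{5}}{8870} \approx -0.74891 + 0.025966 i$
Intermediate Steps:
$p = i \sqrt{5}$ ($p = \sqrt{-5} = i \sqrt{5} \approx 2.2361 i$)
$T{\left(H \right)} = -202 + 63 H$
$\frac{26161}{-34661} + \frac{103 p + 52}{T{\left(144 \right)}} = \frac{26161}{-34661} + \frac{103 i \sqrt{5} + 52}{-202 + 63 \cdot 144} = 26161 \left(- \frac{1}{34661}\right) + \frac{103 i \sqrt{5} + 52}{-202 + 9072} = - \frac{26161}{34661} + \frac{52 + 103 i \sqrt{5}}{8870} = - \frac{26161}{34661} + \left(52 + 103 i \sqrt{5}\right) \frac{1}{8870} = - \frac{26161}{34661} + \left(\frac{26}{4435} + \frac{103 i \sqrt{5}}{8870}\right) = - \frac{115122849}{153721535} + \frac{103 i \sqrt{5}}{8870}$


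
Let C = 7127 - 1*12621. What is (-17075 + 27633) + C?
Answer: 5064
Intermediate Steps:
C = -5494 (C = 7127 - 12621 = -5494)
(-17075 + 27633) + C = (-17075 + 27633) - 5494 = 10558 - 5494 = 5064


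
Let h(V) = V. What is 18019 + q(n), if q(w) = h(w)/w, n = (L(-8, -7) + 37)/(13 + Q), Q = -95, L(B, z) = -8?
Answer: 18020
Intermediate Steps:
n = -29/82 (n = (-8 + 37)/(13 - 95) = 29/(-82) = 29*(-1/82) = -29/82 ≈ -0.35366)
q(w) = 1 (q(w) = w/w = 1)
18019 + q(n) = 18019 + 1 = 18020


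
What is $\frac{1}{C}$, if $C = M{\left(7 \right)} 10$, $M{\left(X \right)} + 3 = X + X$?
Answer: $\frac{1}{110} \approx 0.0090909$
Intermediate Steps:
$M{\left(X \right)} = -3 + 2 X$ ($M{\left(X \right)} = -3 + \left(X + X\right) = -3 + 2 X$)
$C = 110$ ($C = \left(-3 + 2 \cdot 7\right) 10 = \left(-3 + 14\right) 10 = 11 \cdot 10 = 110$)
$\frac{1}{C} = \frac{1}{110}$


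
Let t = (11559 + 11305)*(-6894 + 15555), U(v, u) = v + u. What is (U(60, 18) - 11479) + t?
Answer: 198013703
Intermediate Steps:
U(v, u) = u + v
t = 198025104 (t = 22864*8661 = 198025104)
(U(60, 18) - 11479) + t = ((18 + 60) - 11479) + 198025104 = (78 - 11479) + 198025104 = -11401 + 198025104 = 198013703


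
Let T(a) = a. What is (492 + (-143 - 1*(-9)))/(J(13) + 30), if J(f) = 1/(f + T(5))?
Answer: 6444/541 ≈ 11.911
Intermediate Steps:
J(f) = 1/(5 + f) (J(f) = 1/(f + 5) = 1/(5 + f))
(492 + (-143 - 1*(-9)))/(J(13) + 30) = (492 + (-143 - 1*(-9)))/(1/(5 + 13) + 30) = (492 + (-143 + 9))/(1/18 + 30) = (492 - 134)/(1/18 + 30) = 358/(541/18) = 358*(18/541) = 6444/541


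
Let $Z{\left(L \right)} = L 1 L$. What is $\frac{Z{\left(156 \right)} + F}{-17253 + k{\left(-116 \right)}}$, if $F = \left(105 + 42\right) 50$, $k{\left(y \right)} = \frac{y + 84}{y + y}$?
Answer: $- \frac{918894}{500333} \approx -1.8366$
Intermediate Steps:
$k{\left(y \right)} = \frac{84 + y}{2 y}$
$Z{\left(L \right)} = L^{2}$ ($Z{\left(L \right)} = L L = L^{2}$)
$F = 7350$ ($F = 147 \cdot 50 = 7350$)
$\frac{Z{\left(156 \right)} + F}{-17253 + k{\left(-116 \right)}} = \frac{156^{2} + 7350}{-17253 + \frac{84 - 116}{2 \left(-116\right)}} = \frac{24336 + 7350}{-17253 + \frac{1}{2} \left(- \frac{1}{116}\right) \left(-32\right)} = \frac{31686}{-17253 + \frac{4}{29}} = \frac{31686}{- \frac{500333}{29}} = 31686 \left(- \frac{29}{500333}\right) = - \frac{918894}{500333}$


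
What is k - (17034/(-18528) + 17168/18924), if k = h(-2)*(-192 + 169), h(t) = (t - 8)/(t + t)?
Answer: -839858747/14609328 ≈ -57.488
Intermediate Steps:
h(t) = (-8 + t)/(2*t) (h(t) = (-8 + t)/((2*t)) = (-8 + t)*(1/(2*t)) = (-8 + t)/(2*t))
k = -115/2 (k = ((1/2)*(-8 - 2)/(-2))*(-192 + 169) = ((1/2)*(-1/2)*(-10))*(-23) = (5/2)*(-23) = -115/2 ≈ -57.500)
k - (17034/(-18528) + 17168/18924) = -115/2 - (17034/(-18528) + 17168/18924) = -115/2 - (17034*(-1/18528) + 17168*(1/18924)) = -115/2 - (-2839/3088 + 4292/4731) = -115/2 - 1*(-177613/14609328) = -115/2 + 177613/14609328 = -839858747/14609328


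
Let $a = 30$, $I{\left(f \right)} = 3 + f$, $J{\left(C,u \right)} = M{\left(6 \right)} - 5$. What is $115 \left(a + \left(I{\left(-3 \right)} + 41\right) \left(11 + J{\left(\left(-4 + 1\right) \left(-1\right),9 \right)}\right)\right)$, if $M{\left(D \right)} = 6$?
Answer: $60030$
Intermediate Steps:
$J{\left(C,u \right)} = 1$ ($J{\left(C,u \right)} = 6 - 5 = 1$)
$115 \left(a + \left(I{\left(-3 \right)} + 41\right) \left(11 + J{\left(\left(-4 + 1\right) \left(-1\right),9 \right)}\right)\right) = 115 \left(30 + \left(\left(3 - 3\right) + 41\right) \left(11 + 1\right)\right) = 115 \left(30 + \left(0 + 41\right) 12\right) = 115 \left(30 + 41 \cdot 12\right) = 115 \left(30 + 492\right) = 115 \cdot 522 = 60030$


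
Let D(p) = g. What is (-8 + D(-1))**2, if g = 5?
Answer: 9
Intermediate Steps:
D(p) = 5
(-8 + D(-1))**2 = (-8 + 5)**2 = (-3)**2 = 9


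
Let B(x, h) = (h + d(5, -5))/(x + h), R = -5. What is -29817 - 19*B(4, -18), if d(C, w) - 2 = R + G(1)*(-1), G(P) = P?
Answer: -208928/7 ≈ -29847.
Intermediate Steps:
d(C, w) = -4 (d(C, w) = 2 + (-5 + 1*(-1)) = 2 + (-5 - 1) = 2 - 6 = -4)
B(x, h) = (-4 + h)/(h + x) (B(x, h) = (h - 4)/(x + h) = (-4 + h)/(h + x))
-29817 - 19*B(4, -18) = -29817 - 19*(-4 - 18)/(-18 + 4) = -29817 - 19*(-22)/(-14) = -29817 - (-19)*(-22)/14 = -29817 - 19*11/7 = -29817 - 209/7 = -208928/7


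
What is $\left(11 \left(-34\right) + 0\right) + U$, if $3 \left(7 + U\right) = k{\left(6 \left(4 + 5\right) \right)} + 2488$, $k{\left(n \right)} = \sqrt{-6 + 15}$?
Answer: $\frac{1348}{3} \approx 449.33$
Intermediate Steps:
$k{\left(n \right)} = 3$ ($k{\left(n \right)} = \sqrt{9} = 3$)
$U = \frac{2470}{3}$ ($U = -7 + \frac{3 + 2488}{3} = -7 + \frac{1}{3} \cdot 2491 = -7 + \frac{2491}{3} = \frac{2470}{3} \approx 823.33$)
$\left(11 \left(-34\right) + 0\right) + U = \left(11 \left(-34\right) + 0\right) + \frac{2470}{3} = \left(-374 + 0\right) + \frac{2470}{3} = -374 + \frac{2470}{3} = \frac{1348}{3}$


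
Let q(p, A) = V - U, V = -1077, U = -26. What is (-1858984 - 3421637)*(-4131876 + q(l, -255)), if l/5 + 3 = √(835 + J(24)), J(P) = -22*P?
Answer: 21824421107667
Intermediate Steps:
l = -15 + 5*√307 (l = -15 + 5*√(835 - 22*24) = -15 + 5*√(835 - 528) = -15 + 5*√307 ≈ 72.607)
q(p, A) = -1051 (q(p, A) = -1077 - 1*(-26) = -1077 + 26 = -1051)
(-1858984 - 3421637)*(-4131876 + q(l, -255)) = (-1858984 - 3421637)*(-4131876 - 1051) = -5280621*(-4132927) = 21824421107667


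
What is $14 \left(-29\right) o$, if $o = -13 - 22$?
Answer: $14210$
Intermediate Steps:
$o = -35$
$14 \left(-29\right) o = 14 \left(-29\right) \left(-35\right) = \left(-406\right) \left(-35\right) = 14210$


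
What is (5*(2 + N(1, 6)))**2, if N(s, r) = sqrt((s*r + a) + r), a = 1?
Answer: 425 + 100*sqrt(13) ≈ 785.55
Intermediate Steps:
N(s, r) = sqrt(1 + r + r*s) (N(s, r) = sqrt((s*r + 1) + r) = sqrt((r*s + 1) + r) = sqrt((1 + r*s) + r) = sqrt(1 + r + r*s))
(5*(2 + N(1, 6)))**2 = (5*(2 + sqrt(1 + 6 + 6*1)))**2 = (5*(2 + sqrt(1 + 6 + 6)))**2 = (5*(2 + sqrt(13)))**2 = (10 + 5*sqrt(13))**2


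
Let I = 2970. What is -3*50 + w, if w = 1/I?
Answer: -445499/2970 ≈ -150.00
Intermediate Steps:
w = 1/2970 ≈ 0.00033670
-3*50 + w = -3*50 + 1/2970 = -150 + 1/2970 = -445499/2970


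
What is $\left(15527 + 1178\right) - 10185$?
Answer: $6520$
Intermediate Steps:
$\left(15527 + 1178\right) - 10185 = 16705 + \left(\left(-2632 + 5634\right) - 13187\right) = 16705 + \left(3002 - 13187\right) = 16705 - 10185 = 6520$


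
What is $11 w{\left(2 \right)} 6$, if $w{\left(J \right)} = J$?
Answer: $132$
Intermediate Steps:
$11 w{\left(2 \right)} 6 = 11 \cdot 2 \cdot 6 = 22 \cdot 6 = 132$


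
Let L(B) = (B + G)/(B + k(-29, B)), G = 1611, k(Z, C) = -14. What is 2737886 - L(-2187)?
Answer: 6026086510/2201 ≈ 2.7379e+6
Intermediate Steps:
L(B) = (1611 + B)/(-14 + B) (L(B) = (B + 1611)/(B - 14) = (1611 + B)/(-14 + B))
2737886 - L(-2187) = 2737886 - (1611 - 2187)/(-14 - 2187) = 2737886 - (-576)/(-2201) = 2737886 - (-1)*(-576)/2201 = 2737886 - 1*576/2201 = 2737886 - 576/2201 = 6026086510/2201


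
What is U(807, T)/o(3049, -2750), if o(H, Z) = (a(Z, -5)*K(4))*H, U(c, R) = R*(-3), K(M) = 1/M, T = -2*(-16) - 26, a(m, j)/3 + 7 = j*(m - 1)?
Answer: -6/10479413 ≈ -5.7255e-7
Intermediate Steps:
a(m, j) = -21 + 3*j*(-1 + m) (a(m, j) = -21 + 3*(j*(m - 1)) = -21 + 3*(j*(-1 + m)) = -21 + 3*j*(-1 + m))
T = 6 (T = 32 - 26 = 6)
U(c, R) = -3*R
o(H, Z) = H*(-3/2 - 15*Z/4) (o(H, Z) = ((-21 - 3*(-5) + 3*(-5)*Z)/4)*H = ((-21 + 15 - 15*Z)*(¼))*H = ((-6 - 15*Z)*(¼))*H = (-3/2 - 15*Z/4)*H = H*(-3/2 - 15*Z/4))
U(807, T)/o(3049, -2750) = (-3*6)/((-¾*3049*(2 + 5*(-2750)))) = -18*(-4/(9147*(2 - 13750))) = -18/((-¾*3049*(-13748))) = -18/31438239 = -18*1/31438239 = -6/10479413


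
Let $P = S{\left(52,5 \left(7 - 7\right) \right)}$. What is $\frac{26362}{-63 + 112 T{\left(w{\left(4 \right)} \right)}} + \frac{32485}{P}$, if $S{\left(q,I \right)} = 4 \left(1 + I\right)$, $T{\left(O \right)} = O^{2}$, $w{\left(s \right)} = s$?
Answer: $\frac{8038859}{988} \approx 8136.5$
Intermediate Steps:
$S{\left(q,I \right)} = 4 + 4 I$
$P = 4$ ($P = 4 + 4 \cdot 5 \left(7 - 7\right) = 4 + 4 \cdot 5 \cdot 0 = 4 + 4 \cdot 0 = 4 + 0 = 4$)
$\frac{26362}{-63 + 112 T{\left(w{\left(4 \right)} \right)}} + \frac{32485}{P} = \frac{26362}{-63 + 112 \cdot 4^{2}} + \frac{32485}{4} = \frac{26362}{-63 + 112 \cdot 16} + 32485 \cdot \frac{1}{4} = \frac{26362}{-63 + 1792} + \frac{32485}{4} = \frac{26362}{1729} + \frac{32485}{4} = 26362 \cdot \frac{1}{1729} + \frac{32485}{4} = \frac{3766}{247} + \frac{32485}{4} = \frac{8038859}{988}$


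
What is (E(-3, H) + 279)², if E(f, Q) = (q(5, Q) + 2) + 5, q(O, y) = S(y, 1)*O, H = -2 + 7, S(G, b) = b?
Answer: 84681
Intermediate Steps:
H = 5
q(O, y) = O (q(O, y) = 1*O = O)
E(f, Q) = 12 (E(f, Q) = (5 + 2) + 5 = 7 + 5 = 12)
(E(-3, H) + 279)² = (12 + 279)² = 291² = 84681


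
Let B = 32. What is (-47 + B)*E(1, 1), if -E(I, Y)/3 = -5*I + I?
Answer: -180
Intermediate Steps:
E(I, Y) = 12*I (E(I, Y) = -3*(-5*I + I) = -(-12)*I = 12*I)
(-47 + B)*E(1, 1) = (-47 + 32)*(12*1) = -15*12 = -180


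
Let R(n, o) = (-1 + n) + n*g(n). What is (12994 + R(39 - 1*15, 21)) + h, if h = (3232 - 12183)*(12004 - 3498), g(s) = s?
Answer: -76123613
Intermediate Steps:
h = -76137206 (h = -8951*8506 = -76137206)
R(n, o) = -1 + n + n² (R(n, o) = (-1 + n) + n*n = (-1 + n) + n² = -1 + n + n²)
(12994 + R(39 - 1*15, 21)) + h = (12994 + (-1 + (39 - 1*15) + (39 - 1*15)²)) - 76137206 = (12994 + (-1 + (39 - 15) + (39 - 15)²)) - 76137206 = (12994 + (-1 + 24 + 24²)) - 76137206 = (12994 + (-1 + 24 + 576)) - 76137206 = (12994 + 599) - 76137206 = 13593 - 76137206 = -76123613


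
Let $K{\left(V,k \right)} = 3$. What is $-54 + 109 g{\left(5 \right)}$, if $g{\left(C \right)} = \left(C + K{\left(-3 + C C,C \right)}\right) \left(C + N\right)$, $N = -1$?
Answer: $3434$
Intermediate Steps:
$g{\left(C \right)} = \left(-1 + C\right) \left(3 + C\right)$ ($g{\left(C \right)} = \left(C + 3\right) \left(C - 1\right) = \left(3 + C\right) \left(-1 + C\right) = \left(-1 + C\right) \left(3 + C\right)$)
$-54 + 109 g{\left(5 \right)} = -54 + 109 \left(-3 + 5^{2} + 2 \cdot 5\right) = -54 + 109 \left(-3 + 25 + 10\right) = -54 + 109 \cdot 32 = -54 + 3488 = 3434$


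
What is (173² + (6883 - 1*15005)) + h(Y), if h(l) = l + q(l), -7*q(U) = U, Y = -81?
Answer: 152163/7 ≈ 21738.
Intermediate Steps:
q(U) = -U/7
h(l) = 6*l/7 (h(l) = l - l/7 = 6*l/7)
(173² + (6883 - 1*15005)) + h(Y) = (173² + (6883 - 1*15005)) + (6/7)*(-81) = (29929 + (6883 - 15005)) - 486/7 = (29929 - 8122) - 486/7 = 21807 - 486/7 = 152163/7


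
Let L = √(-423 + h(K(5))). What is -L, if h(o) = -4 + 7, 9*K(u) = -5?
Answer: -2*I*√105 ≈ -20.494*I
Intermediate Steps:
K(u) = -5/9 (K(u) = (⅑)*(-5) = -5/9)
h(o) = 3
L = 2*I*√105 (L = √(-423 + 3) = √(-420) = 2*I*√105 ≈ 20.494*I)
-L = -2*I*√105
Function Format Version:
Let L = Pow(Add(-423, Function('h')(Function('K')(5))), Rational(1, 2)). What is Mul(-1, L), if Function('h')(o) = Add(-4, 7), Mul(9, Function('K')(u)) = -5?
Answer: Mul(-2, I, Pow(105, Rational(1, 2))) ≈ Mul(-20.494, I)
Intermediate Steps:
Function('K')(u) = Rational(-5, 9) (Function('K')(u) = Mul(Rational(1, 9), -5) = Rational(-5, 9))
Function('h')(o) = 3
L = Mul(2, I, Pow(105, Rational(1, 2))) (L = Pow(Add(-423, 3), Rational(1, 2)) = Pow(-420, Rational(1, 2)) = Mul(2, I, Pow(105, Rational(1, 2))) ≈ Mul(20.494, I))
Mul(-1, L) = Mul(-1, Mul(2, I, Pow(105, Rational(1, 2)))) = Mul(-2, I, Pow(105, Rational(1, 2)))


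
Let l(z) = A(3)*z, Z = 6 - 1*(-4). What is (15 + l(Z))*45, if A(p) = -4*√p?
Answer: 675 - 1800*√3 ≈ -2442.7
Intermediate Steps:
Z = 10 (Z = 6 + 4 = 10)
l(z) = -4*z*√3 (l(z) = (-4*√3)*z = -4*z*√3)
(15 + l(Z))*45 = (15 - 4*10*√3)*45 = (15 - 40*√3)*45 = 675 - 1800*√3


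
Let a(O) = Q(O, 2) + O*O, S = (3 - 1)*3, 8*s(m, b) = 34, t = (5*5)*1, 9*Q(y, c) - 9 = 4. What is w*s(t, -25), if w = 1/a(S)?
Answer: 153/1348 ≈ 0.11350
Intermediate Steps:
Q(y, c) = 13/9 (Q(y, c) = 1 + (1/9)*4 = 1 + 4/9 = 13/9)
t = 25 (t = 25*1 = 25)
s(m, b) = 17/4 (s(m, b) = (1/8)*34 = 17/4)
S = 6 (S = 2*3 = 6)
a(O) = 13/9 + O**2 (a(O) = 13/9 + O*O = 13/9 + O**2)
w = 9/337 (w = 1/(13/9 + 6**2) = 1/(13/9 + 36) = 1/(337/9) = 9/337 ≈ 0.026706)
w*s(t, -25) = (9/337)*(17/4) = 153/1348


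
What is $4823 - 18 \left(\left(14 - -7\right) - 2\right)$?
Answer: $4481$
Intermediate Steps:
$4823 - 18 \left(\left(14 - -7\right) - 2\right) = 4823 - 18 \left(\left(14 + 7\right) - 2\right) = 4823 - 18 \left(21 - 2\right) = 4823 - 342 = 4481$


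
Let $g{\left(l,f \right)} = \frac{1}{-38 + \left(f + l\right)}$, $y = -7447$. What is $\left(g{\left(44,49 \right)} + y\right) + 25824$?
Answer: $\frac{1010736}{55} \approx 18377.0$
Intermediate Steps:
$g{\left(l,f \right)} = \frac{1}{-38 + f + l}$
$\left(g{\left(44,49 \right)} + y\right) + 25824 = \left(\frac{1}{-38 + 49 + 44} - 7447\right) + 25824 = \left(\frac{1}{55} - 7447\right) + 25824 = - \frac{409584}{55} + 25824 = \frac{1010736}{55}$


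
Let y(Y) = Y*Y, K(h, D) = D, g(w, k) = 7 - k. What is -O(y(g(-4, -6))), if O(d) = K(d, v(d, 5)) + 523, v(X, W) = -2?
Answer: -521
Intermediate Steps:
y(Y) = Y**2
O(d) = 521 (O(d) = -2 + 523 = 521)
-O(y(g(-4, -6))) = -1*521 = -521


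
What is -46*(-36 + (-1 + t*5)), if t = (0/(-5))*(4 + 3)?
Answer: 1702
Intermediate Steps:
t = 0 (t = (0*(-1/5))*7 = 0*7 = 0)
-46*(-36 + (-1 + t*5)) = -46*(-36 + (-1 + 0*5)) = -46*(-36 + (-1 + 0)) = -46*(-36 - 1) = -46*(-37) = 1702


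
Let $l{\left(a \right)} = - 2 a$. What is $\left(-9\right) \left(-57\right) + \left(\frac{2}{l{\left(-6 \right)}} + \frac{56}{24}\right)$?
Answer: $\frac{1031}{2} \approx 515.5$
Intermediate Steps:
$\left(-9\right) \left(-57\right) + \left(\frac{2}{l{\left(-6 \right)}} + \frac{56}{24}\right) = \left(-9\right) \left(-57\right) + \left(\frac{2}{\left(-2\right) \left(-6\right)} + \frac{56}{24}\right) = 513 + \left(\frac{2}{12} + 56 \cdot \frac{1}{24}\right) = 513 + \left(2 \cdot \frac{1}{12} + \frac{7}{3}\right) = 513 + \left(\frac{1}{6} + \frac{7}{3}\right) = 513 + \frac{5}{2} = \frac{1031}{2}$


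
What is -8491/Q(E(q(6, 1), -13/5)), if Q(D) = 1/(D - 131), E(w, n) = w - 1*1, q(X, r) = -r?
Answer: 1129303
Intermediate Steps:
E(w, n) = -1 + w (E(w, n) = w - 1 = -1 + w)
Q(D) = 1/(-131 + D)
-8491/Q(E(q(6, 1), -13/5)) = -(-1120812 - 8491) = -8491/(1/(-131 + (-1 - 1))) = -8491/(1/(-131 - 2)) = -8491/(1/(-133)) = -8491/(-1/133) = -8491*(-133) = 1129303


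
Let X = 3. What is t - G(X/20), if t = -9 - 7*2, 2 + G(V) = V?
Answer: -423/20 ≈ -21.150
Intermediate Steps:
G(V) = -2 + V
t = -23 (t = -9 - 14 = -23)
t - G(X/20) = -23 - (-2 + 3/20) = -23 - 1*(-37/20) = -23 + 37/20 = -423/20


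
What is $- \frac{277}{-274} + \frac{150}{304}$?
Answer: $\frac{31327}{20824} \approx 1.5044$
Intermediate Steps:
$- \frac{277}{-274} + \frac{150}{304} = \left(-277\right) \left(- \frac{1}{274}\right) + 150 \cdot \frac{1}{304} = \frac{277}{274} + \frac{75}{152} = \frac{31327}{20824}$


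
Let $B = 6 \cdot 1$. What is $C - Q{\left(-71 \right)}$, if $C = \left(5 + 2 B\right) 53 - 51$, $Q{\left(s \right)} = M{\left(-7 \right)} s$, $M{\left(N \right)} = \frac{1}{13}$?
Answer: $\frac{11121}{13} \approx 855.46$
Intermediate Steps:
$M{\left(N \right)} = \frac{1}{13}$
$B = 6$
$Q{\left(s \right)} = \frac{s}{13}$
$C = 850$ ($C = \left(5 + 2 \cdot 6\right) 53 - 51 = \left(5 + 12\right) 53 - 51 = 17 \cdot 53 - 51 = 901 - 51 = 850$)
$C - Q{\left(-71 \right)} = 850 - \frac{1}{13} \left(-71\right) = 850 - - \frac{71}{13} = 850 + \frac{71}{13} = \frac{11121}{13}$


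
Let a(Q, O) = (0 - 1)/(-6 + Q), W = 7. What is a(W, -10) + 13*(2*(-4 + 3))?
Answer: -27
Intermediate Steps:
a(Q, O) = -1/(-6 + Q)
a(W, -10) + 13*(2*(-4 + 3)) = -1/(-6 + 7) + 13*(2*(-4 + 3)) = -1/1 + 13*(2*(-1)) = -1*1 + 13*(-2) = -1 - 26 = -27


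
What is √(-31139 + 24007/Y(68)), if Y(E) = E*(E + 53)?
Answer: 239*I*√76245/374 ≈ 176.45*I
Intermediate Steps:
Y(E) = E*(53 + E)
√(-31139 + 24007/Y(68)) = √(-31139 + 24007/((68*(53 + 68)))) = √(-31139 + 24007/((68*121))) = √(-31139 + 24007/8228) = √(-256187685/8228) = 239*I*√76245/374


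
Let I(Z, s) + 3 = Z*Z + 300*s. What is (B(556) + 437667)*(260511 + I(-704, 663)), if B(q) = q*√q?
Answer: 417982489008 + 1061986688*√139 ≈ 4.3050e+11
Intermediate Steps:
I(Z, s) = -3 + Z² + 300*s (I(Z, s) = -3 + (Z*Z + 300*s) = -3 + (Z² + 300*s) = -3 + Z² + 300*s)
B(q) = q^(3/2)
(B(556) + 437667)*(260511 + I(-704, 663)) = (556^(3/2) + 437667)*(260511 + (-3 + (-704)² + 300*663)) = (1112*√139 + 437667)*(260511 + (-3 + 495616 + 198900)) = (437667 + 1112*√139)*(260511 + 694513) = (437667 + 1112*√139)*955024 = 417982489008 + 1061986688*√139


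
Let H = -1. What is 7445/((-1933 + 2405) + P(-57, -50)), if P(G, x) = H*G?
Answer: 7445/529 ≈ 14.074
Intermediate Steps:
P(G, x) = -G
7445/((-1933 + 2405) + P(-57, -50)) = 7445/((-1933 + 2405) - 1*(-57)) = 7445/(472 + 57) = 7445/529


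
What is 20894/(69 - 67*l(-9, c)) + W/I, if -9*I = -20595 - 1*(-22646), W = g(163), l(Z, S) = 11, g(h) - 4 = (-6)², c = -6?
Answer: -21547037/685034 ≈ -31.454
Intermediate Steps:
g(h) = 40 (g(h) = 4 + (-6)² = 4 + 36 = 40)
W = 40
I = -2051/9 (I = -(-20595 - 1*(-22646))/9 = -(-20595 + 22646)/9 = -⅑*2051 = -2051/9 ≈ -227.89)
20894/(69 - 67*l(-9, c)) + W/I = 20894/(69 - 67*11) + 40/(-2051/9) = 20894/(69 - 737) + 40*(-9/2051) = 20894/(-668) - 360/2051 = 20894*(-1/668) - 360/2051 = -10447/334 - 360/2051 = -21547037/685034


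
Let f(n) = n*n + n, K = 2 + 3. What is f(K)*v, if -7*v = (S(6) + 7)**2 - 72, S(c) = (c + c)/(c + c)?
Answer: 240/7 ≈ 34.286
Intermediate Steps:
K = 5
f(n) = n + n**2 (f(n) = n**2 + n = n + n**2)
S(c) = 1 (S(c) = (2*c)/((2*c)) = (2*c)*(1/(2*c)) = 1)
v = 8/7 (v = -((1 + 7)**2 - 72)/7 = -(8**2 - 72)/7 = -(64 - 72)/7 = -1/7*(-8) = 8/7 ≈ 1.1429)
f(K)*v = (5*(1 + 5))*(8/7) = (5*6)*(8/7) = 30*(8/7) = 240/7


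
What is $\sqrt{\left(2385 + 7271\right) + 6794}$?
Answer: $5 \sqrt{658} \approx 128.26$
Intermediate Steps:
$\sqrt{\left(2385 + 7271\right) + 6794} = \sqrt{9656 + 6794} = \sqrt{16450} = 5 \sqrt{658}$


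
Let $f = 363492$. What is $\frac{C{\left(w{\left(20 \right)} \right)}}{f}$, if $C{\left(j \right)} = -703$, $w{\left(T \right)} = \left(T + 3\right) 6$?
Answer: $- \frac{703}{363492} \approx -0.001934$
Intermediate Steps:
$w{\left(T \right)} = 18 + 6 T$ ($w{\left(T \right)} = \left(3 + T\right) 6 = 18 + 6 T$)
$\frac{C{\left(w{\left(20 \right)} \right)}}{f} = - \frac{703}{363492}$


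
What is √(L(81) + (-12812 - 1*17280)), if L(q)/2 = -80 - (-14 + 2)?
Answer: 2*I*√7557 ≈ 173.86*I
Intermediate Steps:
L(q) = -136 (L(q) = 2*(-80 - (-14 + 2)) = 2*(-80 - 1*(-12)) = 2*(-80 + 12) = 2*(-68) = -136)
√(L(81) + (-12812 - 1*17280)) = √(-136 + (-12812 - 1*17280)) = √(-136 + (-12812 - 17280)) = √(-136 - 30092) = √(-30228) = 2*I*√7557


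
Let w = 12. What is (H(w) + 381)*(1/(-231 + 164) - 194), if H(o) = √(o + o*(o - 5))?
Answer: -4952619/67 - 51996*√6/67 ≈ -75821.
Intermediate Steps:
H(o) = √(o + o*(-5 + o))
(H(w) + 381)*(1/(-231 + 164) - 194) = (√(12*(-4 + 12)) + 381)*(1/(-231 + 164) - 194) = (√(12*8) + 381)*(1/(-67) - 194) = (√96 + 381)*(-1/67 - 194) = (4*√6 + 381)*(-12999/67) = (381 + 4*√6)*(-12999/67) = -4952619/67 - 51996*√6/67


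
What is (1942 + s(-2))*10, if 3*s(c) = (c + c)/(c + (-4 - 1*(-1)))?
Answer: 58268/3 ≈ 19423.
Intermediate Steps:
s(c) = 2*c/(3*(-3 + c)) (s(c) = ((c + c)/(c + (-4 - 1*(-1))))/3 = ((2*c)/(c + (-4 + 1)))/3 = ((2*c)/(c - 3))/3 = ((2*c)/(-3 + c))/3 = (2*c/(-3 + c))/3 = 2*c/(3*(-3 + c)))
(1942 + s(-2))*10 = (1942 + (⅔)*(-2)/(-3 - 2))*10 = (1942 + (⅔)*(-2)/(-5))*10 = (1942 + (⅔)*(-2)*(-⅕))*10 = (1942 + 4/15)*10 = (29134/15)*10 = 58268/3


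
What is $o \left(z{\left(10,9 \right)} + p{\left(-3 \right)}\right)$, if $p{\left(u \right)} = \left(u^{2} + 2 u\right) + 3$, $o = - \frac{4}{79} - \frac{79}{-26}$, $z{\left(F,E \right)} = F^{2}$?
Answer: $\frac{325261}{1027} \approx 316.71$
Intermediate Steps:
$o = \frac{6137}{2054}$ ($o = \left(-4\right) \frac{1}{79} - - \frac{79}{26} = - \frac{4}{79} + \frac{79}{26} = \frac{6137}{2054} \approx 2.9878$)
$p{\left(u \right)} = 3 + u^{2} + 2 u$
$o \left(z{\left(10,9 \right)} + p{\left(-3 \right)}\right) = \frac{6137 \left(10^{2} + \left(3 + \left(-3\right)^{2} + 2 \left(-3\right)\right)\right)}{2054} = \frac{6137 \left(100 + \left(3 + 9 - 6\right)\right)}{2054} = \frac{6137 \left(100 + 6\right)}{2054} = \frac{6137}{2054} \cdot 106 = \frac{325261}{1027}$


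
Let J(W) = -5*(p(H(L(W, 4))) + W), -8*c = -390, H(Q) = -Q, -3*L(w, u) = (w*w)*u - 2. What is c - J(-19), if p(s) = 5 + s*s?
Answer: 41586515/36 ≈ 1.1552e+6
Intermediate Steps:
L(w, u) = ⅔ - u*w²/3 (L(w, u) = -((w*w)*u - 2)/3 = -(w²*u - 2)/3 = -(u*w² - 2)/3 = -(-2 + u*w²)/3 = ⅔ - u*w²/3)
c = 195/4 (c = -⅛*(-390) = 195/4 ≈ 48.750)
p(s) = 5 + s²
J(W) = -25 - 5*W - 5*(-⅔ + 4*W²/3)² (J(W) = -5*((5 + (-(⅔ - ⅓*4*W²))²) + W) = -5*((5 + (-(⅔ - 4*W²/3))²) + W) = -5*((5 + (-⅔ + 4*W²/3)²) + W) = -5*(5 + W + (-⅔ + 4*W²/3)²) = -25 - 5*W - 5*(-⅔ + 4*W²/3)²)
c - J(-19) = 195/4 - (-245/9 - 5*(-19) - 80/9*(-19)⁴ + (80/9)*(-19)²) = 195/4 - (-245/9 + 95 - 80/9*130321 + (80/9)*361) = 195/4 - (-245/9 + 95 - 10425680/9 + 28880/9) = 195/4 - 1*(-10396190/9) = 195/4 + 10396190/9 = 41586515/36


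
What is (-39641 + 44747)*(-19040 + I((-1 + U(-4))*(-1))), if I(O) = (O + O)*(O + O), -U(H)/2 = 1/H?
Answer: -97213134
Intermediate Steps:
U(H) = -2/H
I(O) = 4*O² (I(O) = (2*O)*(2*O) = 4*O²)
(-39641 + 44747)*(-19040 + I((-1 + U(-4))*(-1))) = (-39641 + 44747)*(-19040 + 4*((-1 - 2/(-4))*(-1))²) = 5106*(-19040 + 4*((-1 - 2*(-¼))*(-1))²) = 5106*(-19040 + 4*((-1 + ½)*(-1))²) = 5106*(-19040 + 4*(-½*(-1))²) = 5106*(-19040 + 4*(½)²) = 5106*(-19040 + 4*(¼)) = 5106*(-19040 + 1) = 5106*(-19039) = -97213134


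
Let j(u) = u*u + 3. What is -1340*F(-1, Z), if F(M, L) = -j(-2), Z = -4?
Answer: 9380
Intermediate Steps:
j(u) = 3 + u**2 (j(u) = u**2 + 3 = 3 + u**2)
F(M, L) = -7 (F(M, L) = -(3 + (-2)**2) = -(3 + 4) = -1*7 = -7)
-1340*F(-1, Z) = -1340*(-7) = 9380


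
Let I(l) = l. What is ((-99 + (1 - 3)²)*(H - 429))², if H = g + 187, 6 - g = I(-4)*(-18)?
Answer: 856147600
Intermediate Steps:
g = -66 (g = 6 - (-4)*(-18) = 6 - 1*72 = 6 - 72 = -66)
H = 121 (H = -66 + 187 = 121)
((-99 + (1 - 3)²)*(H - 429))² = ((-99 + (1 - 3)²)*(121 - 429))² = ((-99 + (-2)²)*(-308))² = ((-99 + 4)*(-308))² = (-95*(-308))² = 29260² = 856147600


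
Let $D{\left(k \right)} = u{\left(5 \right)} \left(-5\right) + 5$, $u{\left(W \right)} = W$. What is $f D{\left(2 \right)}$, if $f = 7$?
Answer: $-140$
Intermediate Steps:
$D{\left(k \right)} = -20$ ($D{\left(k \right)} = 5 \left(-5\right) + 5 = -25 + 5 = -20$)
$f D{\left(2 \right)} = 7 \left(-20\right) = -140$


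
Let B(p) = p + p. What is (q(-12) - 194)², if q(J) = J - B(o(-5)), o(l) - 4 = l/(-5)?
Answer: 46656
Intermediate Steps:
o(l) = 4 - l/5 (o(l) = 4 + l/(-5) = 4 + l*(-⅕) = 4 - l/5)
B(p) = 2*p
q(J) = -10 + J (q(J) = J - 2*(4 - ⅕*(-5)) = J - 2*(4 + 1) = J - 2*5 = J - 1*10 = J - 10 = -10 + J)
(q(-12) - 194)² = ((-10 - 12) - 194)² = (-22 - 194)² = (-216)² = 46656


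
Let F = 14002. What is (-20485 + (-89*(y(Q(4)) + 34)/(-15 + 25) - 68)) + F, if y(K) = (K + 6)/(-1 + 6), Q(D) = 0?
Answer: -171607/25 ≈ -6864.3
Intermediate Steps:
y(K) = 6/5 + K/5 (y(K) = (6 + K)/5 = (6 + K)*(⅕) = 6/5 + K/5)
(-20485 + (-89*(y(Q(4)) + 34)/(-15 + 25) - 68)) + F = (-20485 + (-89*((6/5 + (⅕)*0) + 34)/(-15 + 25) - 68)) + 14002 = (-20485 + (-89*((6/5 + 0) + 34)/10 - 68)) + 14002 = (-20485 + (-89*(6/5 + 34)/10 - 68)) + 14002 = (-20485 + (-15664/(5*10) - 68)) + 14002 = (-20485 + (-89*88/25 - 68)) + 14002 = (-20485 + (-7832/25 - 68)) + 14002 = (-20485 - 9532/25) + 14002 = -521657/25 + 14002 = -171607/25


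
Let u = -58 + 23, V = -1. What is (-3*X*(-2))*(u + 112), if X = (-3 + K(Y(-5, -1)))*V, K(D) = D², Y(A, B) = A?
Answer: -10164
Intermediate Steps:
u = -35
X = -22 (X = (-3 + (-5)²)*(-1) = (-3 + 25)*(-1) = 22*(-1) = -22)
(-3*X*(-2))*(u + 112) = (-3*(-22)*(-2))*(-35 + 112) = (66*(-2))*77 = -132*77 = -10164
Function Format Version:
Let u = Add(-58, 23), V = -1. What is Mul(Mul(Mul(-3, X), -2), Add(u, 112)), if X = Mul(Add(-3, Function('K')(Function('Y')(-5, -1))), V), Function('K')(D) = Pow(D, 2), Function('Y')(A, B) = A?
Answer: -10164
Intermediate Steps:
u = -35
X = -22 (X = Mul(Add(-3, Pow(-5, 2)), -1) = Mul(Add(-3, 25), -1) = Mul(22, -1) = -22)
Mul(Mul(Mul(-3, X), -2), Add(u, 112)) = Mul(Mul(Mul(-3, -22), -2), Add(-35, 112)) = Mul(Mul(66, -2), 77) = Mul(-132, 77) = -10164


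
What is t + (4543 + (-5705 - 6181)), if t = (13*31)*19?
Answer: 314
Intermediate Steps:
t = 7657 (t = 403*19 = 7657)
t + (4543 + (-5705 - 6181)) = 7657 + (4543 + (-5705 - 6181)) = 7657 + (4543 - 11886) = 7657 - 7343 = 314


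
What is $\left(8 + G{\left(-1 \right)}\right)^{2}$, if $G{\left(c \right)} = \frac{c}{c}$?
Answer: $81$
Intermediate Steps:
$G{\left(c \right)} = 1$
$\left(8 + G{\left(-1 \right)}\right)^{2} = \left(8 + 1\right)^{2} = 9^{2} = 81$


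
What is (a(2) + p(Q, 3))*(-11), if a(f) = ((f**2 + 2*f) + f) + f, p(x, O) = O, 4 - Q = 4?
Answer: -165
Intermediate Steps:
Q = 0 (Q = 4 - 1*4 = 4 - 4 = 0)
a(f) = f**2 + 4*f (a(f) = (f**2 + 3*f) + f = f**2 + 4*f)
(a(2) + p(Q, 3))*(-11) = (2*(4 + 2) + 3)*(-11) = (2*6 + 3)*(-11) = (12 + 3)*(-11) = 15*(-11) = -165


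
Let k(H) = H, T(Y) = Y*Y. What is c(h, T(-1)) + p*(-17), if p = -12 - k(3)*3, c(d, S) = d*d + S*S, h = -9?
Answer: 439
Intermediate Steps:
T(Y) = Y**2
c(d, S) = S**2 + d**2 (c(d, S) = d**2 + S**2 = S**2 + d**2)
p = -21 (p = -12 - 3*3 = -12 - 1*9 = -12 - 9 = -21)
c(h, T(-1)) + p*(-17) = (((-1)**2)**2 + (-9)**2) - 21*(-17) = (1**2 + 81) + 357 = (1 + 81) + 357 = 82 + 357 = 439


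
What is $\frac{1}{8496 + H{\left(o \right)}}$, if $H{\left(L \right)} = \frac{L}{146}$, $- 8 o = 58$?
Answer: $\frac{584}{4961635} \approx 0.0001177$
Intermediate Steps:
$o = - \frac{29}{4}$ ($o = \left(- \frac{1}{8}\right) 58 = - \frac{29}{4} \approx -7.25$)
$H{\left(L \right)} = \frac{L}{146}$ ($H{\left(L \right)} = L \frac{1}{146} = \frac{L}{146}$)
$\frac{1}{8496 + H{\left(o \right)}} = \frac{1}{8496 + \frac{1}{146} \left(- \frac{29}{4}\right)} = \frac{1}{8496 - \frac{29}{584}} = \frac{1}{\frac{4961635}{584}} = \frac{584}{4961635}$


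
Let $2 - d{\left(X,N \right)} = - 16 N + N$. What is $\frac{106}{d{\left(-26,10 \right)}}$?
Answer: $\frac{53}{76} \approx 0.69737$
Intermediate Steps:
$d{\left(X,N \right)} = 2 + 15 N$ ($d{\left(X,N \right)} = 2 - \left(- 16 N + N\right) = 2 - - 15 N = 2 + 15 N$)
$\frac{106}{d{\left(-26,10 \right)}} = \frac{106}{2 + 15 \cdot 10} = \frac{106}{2 + 150} = \frac{106}{152} = 106 \cdot \frac{1}{152} = \frac{53}{76}$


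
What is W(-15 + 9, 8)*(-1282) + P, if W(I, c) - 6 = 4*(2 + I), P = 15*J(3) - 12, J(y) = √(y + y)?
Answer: 12808 + 15*√6 ≈ 12845.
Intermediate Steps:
J(y) = √2*√y (J(y) = √(2*y) = √2*√y)
P = -12 + 15*√6 (P = 15*(√2*√3) - 12 = 15*√6 - 12 = -12 + 15*√6 ≈ 24.742)
W(I, c) = 14 + 4*I (W(I, c) = 6 + 4*(2 + I) = 6 + (8 + 4*I) = 14 + 4*I)
W(-15 + 9, 8)*(-1282) + P = (14 + 4*(-15 + 9))*(-1282) + (-12 + 15*√6) = (14 + 4*(-6))*(-1282) + (-12 + 15*√6) = (14 - 24)*(-1282) + (-12 + 15*√6) = -10*(-1282) + (-12 + 15*√6) = 12820 + (-12 + 15*√6) = 12808 + 15*√6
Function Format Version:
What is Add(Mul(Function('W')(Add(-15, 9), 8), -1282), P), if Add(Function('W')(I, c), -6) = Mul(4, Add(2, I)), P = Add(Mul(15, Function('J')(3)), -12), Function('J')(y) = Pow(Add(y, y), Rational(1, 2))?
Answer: Add(12808, Mul(15, Pow(6, Rational(1, 2)))) ≈ 12845.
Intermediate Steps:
Function('J')(y) = Mul(Pow(2, Rational(1, 2)), Pow(y, Rational(1, 2))) (Function('J')(y) = Pow(Mul(2, y), Rational(1, 2)) = Mul(Pow(2, Rational(1, 2)), Pow(y, Rational(1, 2))))
P = Add(-12, Mul(15, Pow(6, Rational(1, 2)))) (P = Add(Mul(15, Mul(Pow(2, Rational(1, 2)), Pow(3, Rational(1, 2)))), -12) = Add(Mul(15, Pow(6, Rational(1, 2))), -12) = Add(-12, Mul(15, Pow(6, Rational(1, 2)))) ≈ 24.742)
Function('W')(I, c) = Add(14, Mul(4, I)) (Function('W')(I, c) = Add(6, Mul(4, Add(2, I))) = Add(6, Add(8, Mul(4, I))) = Add(14, Mul(4, I)))
Add(Mul(Function('W')(Add(-15, 9), 8), -1282), P) = Add(Mul(Add(14, Mul(4, Add(-15, 9))), -1282), Add(-12, Mul(15, Pow(6, Rational(1, 2))))) = Add(Mul(Add(14, Mul(4, -6)), -1282), Add(-12, Mul(15, Pow(6, Rational(1, 2))))) = Add(Mul(Add(14, -24), -1282), Add(-12, Mul(15, Pow(6, Rational(1, 2))))) = Add(Mul(-10, -1282), Add(-12, Mul(15, Pow(6, Rational(1, 2))))) = Add(12820, Add(-12, Mul(15, Pow(6, Rational(1, 2))))) = Add(12808, Mul(15, Pow(6, Rational(1, 2))))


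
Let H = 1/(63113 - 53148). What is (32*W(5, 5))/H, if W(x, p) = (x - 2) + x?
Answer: 2551040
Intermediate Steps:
W(x, p) = -2 + 2*x (W(x, p) = (-2 + x) + x = -2 + 2*x)
H = 1/9965 ≈ 0.00010035
(32*W(5, 5))/H = (32*(-2 + 2*5))/(1/9965) = (32*(-2 + 10))*9965 = (32*8)*9965 = 256*9965 = 2551040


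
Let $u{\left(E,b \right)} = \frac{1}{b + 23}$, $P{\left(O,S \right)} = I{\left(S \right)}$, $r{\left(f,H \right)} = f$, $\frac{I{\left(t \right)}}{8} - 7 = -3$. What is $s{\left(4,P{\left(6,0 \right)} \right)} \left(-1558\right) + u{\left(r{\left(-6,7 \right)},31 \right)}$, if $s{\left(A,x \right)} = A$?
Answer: $- \frac{336527}{54} \approx -6232.0$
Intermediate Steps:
$I{\left(t \right)} = 32$ ($I{\left(t \right)} = 56 + 8 \left(-3\right) = 56 - 24 = 32$)
$P{\left(O,S \right)} = 32$
$u{\left(E,b \right)} = \frac{1}{23 + b}$
$s{\left(4,P{\left(6,0 \right)} \right)} \left(-1558\right) + u{\left(r{\left(-6,7 \right)},31 \right)} = 4 \left(-1558\right) + \frac{1}{23 + 31} = -6232 + \frac{1}{54} = - \frac{336527}{54}$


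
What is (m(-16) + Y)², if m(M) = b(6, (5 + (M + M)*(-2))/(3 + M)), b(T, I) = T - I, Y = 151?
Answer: 4452100/169 ≈ 26344.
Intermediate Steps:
m(M) = 6 - (5 - 4*M)/(3 + M) (m(M) = 6 - (5 + (M + M)*(-2))/(3 + M) = 6 - (5 + (2*M)*(-2))/(3 + M) = 6 - (5 - 4*M)/(3 + M))
(m(-16) + Y)² = ((13 + 10*(-16))/(3 - 16) + 151)² = ((13 - 160)/(-13) + 151)² = (-1/13*(-147) + 151)² = (147/13 + 151)² = (2110/13)² = 4452100/169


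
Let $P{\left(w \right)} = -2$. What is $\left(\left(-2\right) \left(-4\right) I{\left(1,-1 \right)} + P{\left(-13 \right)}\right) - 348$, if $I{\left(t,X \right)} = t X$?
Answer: $-358$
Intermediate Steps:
$I{\left(t,X \right)} = X t$
$\left(\left(-2\right) \left(-4\right) I{\left(1,-1 \right)} + P{\left(-13 \right)}\right) - 348 = \left(\left(-2\right) \left(-4\right) \left(\left(-1\right) 1\right) - 2\right) - 348 = \left(8 \left(-1\right) - 2\right) - 348 = \left(-8 - 2\right) - 348 = -10 - 348 = -358$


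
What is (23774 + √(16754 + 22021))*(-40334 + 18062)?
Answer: -529494528 - 111360*√1551 ≈ -5.3388e+8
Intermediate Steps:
(23774 + √(16754 + 22021))*(-40334 + 18062) = (23774 + √38775)*(-22272) = (23774 + 5*√1551)*(-22272) = -529494528 - 111360*√1551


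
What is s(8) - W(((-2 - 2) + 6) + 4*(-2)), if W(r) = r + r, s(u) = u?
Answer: 20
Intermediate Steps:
W(r) = 2*r
s(8) - W(((-2 - 2) + 6) + 4*(-2)) = 8 - 2*(((-2 - 2) + 6) + 4*(-2)) = 8 - 2*((-4 + 6) - 8) = 8 - 2*(2 - 8) = 8 - 2*(-6) = 8 - 1*(-12) = 8 + 12 = 20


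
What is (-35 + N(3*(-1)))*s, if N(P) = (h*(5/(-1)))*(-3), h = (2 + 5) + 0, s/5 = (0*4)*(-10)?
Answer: 0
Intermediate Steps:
s = 0 (s = 5*((0*4)*(-10)) = 5*(0*(-10)) = 5*0 = 0)
h = 7 (h = 7 + 0 = 7)
N(P) = 105 (N(P) = (7*(5/(-1)))*(-3) = (7*(5*(-1)))*(-3) = (7*(-5))*(-3) = -35*(-3) = 105)
(-35 + N(3*(-1)))*s = (-35 + 105)*0 = 70*0 = 0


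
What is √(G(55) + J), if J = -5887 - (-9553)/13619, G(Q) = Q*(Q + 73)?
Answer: 2*√53496317235/13619 ≈ 33.966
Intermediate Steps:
G(Q) = Q*(73 + Q)
J = -80165500/13619 (J = -5887 - (-9553)/13619 = -5887 - 1*(-9553/13619) = -5887 + 9553/13619 = -80165500/13619 ≈ -5886.3)
√(G(55) + J) = √(55*(73 + 55) - 80165500/13619) = √(55*128 - 80165500/13619) = √(7040 - 80165500/13619) = √(15712260/13619) = 2*√53496317235/13619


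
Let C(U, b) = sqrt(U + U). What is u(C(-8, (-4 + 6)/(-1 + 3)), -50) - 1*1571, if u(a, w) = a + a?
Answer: -1571 + 8*I ≈ -1571.0 + 8.0*I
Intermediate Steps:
C(U, b) = sqrt(2)*sqrt(U) (C(U, b) = sqrt(2*U) = sqrt(2)*sqrt(U))
u(a, w) = 2*a
u(C(-8, (-4 + 6)/(-1 + 3)), -50) - 1*1571 = 2*(sqrt(2)*sqrt(-8)) - 1*1571 = 2*(sqrt(2)*(2*I*sqrt(2))) - 1571 = 2*(4*I) - 1571 = 8*I - 1571 = -1571 + 8*I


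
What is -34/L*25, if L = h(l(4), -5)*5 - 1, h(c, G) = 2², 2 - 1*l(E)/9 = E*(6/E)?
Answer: -850/19 ≈ -44.737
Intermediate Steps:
l(E) = -36 (l(E) = 18 - 9*E*6/E = 18 - 9*6 = 18 - 54 = -36)
h(c, G) = 4
L = 19 (L = 4*5 - 1 = 20 - 1 = 19)
-34/L*25 = -34/19*25 = -850/19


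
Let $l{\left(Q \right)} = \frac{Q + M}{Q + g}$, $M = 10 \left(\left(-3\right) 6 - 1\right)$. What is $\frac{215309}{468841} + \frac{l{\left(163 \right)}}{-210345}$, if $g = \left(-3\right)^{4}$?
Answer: $\frac{3683523510109}{8020959958460} \approx 0.45924$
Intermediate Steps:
$g = 81$
$M = -190$ ($M = 10 \left(-18 - 1\right) = 10 \left(-19\right) = -190$)
$l{\left(Q \right)} = \frac{-190 + Q}{81 + Q}$ ($l{\left(Q \right)} = \frac{Q - 190}{Q + 81} = \frac{-190 + Q}{81 + Q}$)
$\frac{215309}{468841} + \frac{l{\left(163 \right)}}{-210345} = \frac{215309}{468841} + \frac{\frac{1}{81 + 163} \left(-190 + 163\right)}{-210345} = 215309 \cdot \frac{1}{468841} + \frac{1}{244} \left(-27\right) \left(- \frac{1}{210345}\right) = \frac{215309}{468841} + \frac{1}{244} \left(-27\right) \left(- \frac{1}{210345}\right) = \frac{215309}{468841} - - \frac{9}{17108060} = \frac{215309}{468841} + \frac{9}{17108060} = \frac{3683523510109}{8020959958460}$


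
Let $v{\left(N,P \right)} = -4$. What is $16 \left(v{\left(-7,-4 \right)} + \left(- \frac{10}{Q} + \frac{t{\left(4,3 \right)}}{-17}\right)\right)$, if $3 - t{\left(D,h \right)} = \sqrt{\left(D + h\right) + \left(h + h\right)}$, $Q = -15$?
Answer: $- \frac{2864}{51} + \frac{16 \sqrt{13}}{17} \approx -52.763$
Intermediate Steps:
$t{\left(D,h \right)} = 3 - \sqrt{D + 3 h}$ ($t{\left(D,h \right)} = 3 - \sqrt{\left(D + h\right) + \left(h + h\right)} = 3 - \sqrt{\left(D + h\right) + 2 h} = 3 - \sqrt{D + 3 h}$)
$16 \left(v{\left(-7,-4 \right)} + \left(- \frac{10}{Q} + \frac{t{\left(4,3 \right)}}{-17}\right)\right) = 16 \left(-4 + \left(- \frac{10}{-15} + \frac{3 - \sqrt{4 + 3 \cdot 3}}{-17}\right)\right) = 16 \left(-4 + \left(\left(-10\right) \left(- \frac{1}{15}\right) + \left(3 - \sqrt{4 + 9}\right) \left(- \frac{1}{17}\right)\right)\right) = 16 \left(-4 + \left(\frac{2}{3} + \left(3 - \sqrt{13}\right) \left(- \frac{1}{17}\right)\right)\right) = 16 \left(-4 + \left(\frac{2}{3} - \left(\frac{3}{17} - \frac{\sqrt{13}}{17}\right)\right)\right) = 16 \left(-4 + \left(\frac{25}{51} + \frac{\sqrt{13}}{17}\right)\right) = 16 \left(- \frac{179}{51} + \frac{\sqrt{13}}{17}\right) = - \frac{2864}{51} + \frac{16 \sqrt{13}}{17}$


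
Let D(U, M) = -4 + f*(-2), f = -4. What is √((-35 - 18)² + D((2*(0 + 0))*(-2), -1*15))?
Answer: √2813 ≈ 53.038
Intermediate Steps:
D(U, M) = 4 (D(U, M) = -4 - 4*(-2) = -4 + 8 = 4)
√((-35 - 18)² + D((2*(0 + 0))*(-2), -1*15)) = √((-35 - 18)² + 4) = √((-53)² + 4) = √(2809 + 4) = √2813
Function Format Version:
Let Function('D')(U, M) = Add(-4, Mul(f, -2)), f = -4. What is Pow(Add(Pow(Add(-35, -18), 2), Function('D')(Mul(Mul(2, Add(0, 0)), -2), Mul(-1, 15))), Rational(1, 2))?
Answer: Pow(2813, Rational(1, 2)) ≈ 53.038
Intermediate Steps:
Function('D')(U, M) = 4 (Function('D')(U, M) = Add(-4, Mul(-4, -2)) = Add(-4, 8) = 4)
Pow(Add(Pow(Add(-35, -18), 2), Function('D')(Mul(Mul(2, Add(0, 0)), -2), Mul(-1, 15))), Rational(1, 2)) = Pow(Add(Pow(Add(-35, -18), 2), 4), Rational(1, 2)) = Pow(Add(Pow(-53, 2), 4), Rational(1, 2)) = Pow(Add(2809, 4), Rational(1, 2)) = Pow(2813, Rational(1, 2))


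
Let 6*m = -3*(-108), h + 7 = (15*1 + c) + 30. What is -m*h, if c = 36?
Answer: -3996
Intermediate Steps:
h = 74 (h = -7 + ((15*1 + 36) + 30) = -7 + ((15 + 36) + 30) = -7 + (51 + 30) = -7 + 81 = 74)
m = 54 (m = (-3*(-108))/6 = (1/6)*324 = 54)
-m*h = -54*74 = -1*3996 = -3996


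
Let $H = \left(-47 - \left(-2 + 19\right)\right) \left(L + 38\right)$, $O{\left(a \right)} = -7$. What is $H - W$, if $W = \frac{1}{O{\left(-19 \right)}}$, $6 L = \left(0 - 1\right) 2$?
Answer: $- \frac{50621}{21} \approx -2410.5$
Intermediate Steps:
$L = - \frac{1}{3}$ ($L = \frac{\left(0 - 1\right) 2}{6} = \frac{\left(-1\right) 2}{6} = \frac{1}{6} \left(-2\right) = - \frac{1}{3} \approx -0.33333$)
$H = - \frac{7232}{3}$ ($H = \left(-47 - \left(-2 + 19\right)\right) \left(- \frac{1}{3} + 38\right) = \left(-47 - 17\right) \frac{113}{3} = \left(-64\right) \frac{113}{3} = - \frac{7232}{3} \approx -2410.7$)
$W = - \frac{1}{7}$ ($W = \frac{1}{-7} = - \frac{1}{7} \approx -0.14286$)
$H - W = - \frac{7232}{3} - - \frac{1}{7} = - \frac{7232}{3} + \frac{1}{7} = - \frac{50621}{21}$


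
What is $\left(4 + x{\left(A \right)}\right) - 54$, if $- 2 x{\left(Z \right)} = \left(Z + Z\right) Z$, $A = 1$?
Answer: $-51$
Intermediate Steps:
$x{\left(Z \right)} = - Z^{2}$ ($x{\left(Z \right)} = - \frac{\left(Z + Z\right) Z}{2} = - \frac{2 Z Z}{2} = - \frac{2 Z^{2}}{2} = - Z^{2}$)
$\left(4 + x{\left(A \right)}\right) - 54 = \left(4 - 1^{2}\right) - 54 = \left(4 - 1\right) - 54 = 3 - 54 = -51$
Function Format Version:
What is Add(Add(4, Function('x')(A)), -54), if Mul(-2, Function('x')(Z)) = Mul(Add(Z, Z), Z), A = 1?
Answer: -51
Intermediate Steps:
Function('x')(Z) = Mul(-1, Pow(Z, 2)) (Function('x')(Z) = Mul(Rational(-1, 2), Mul(Add(Z, Z), Z)) = Mul(Rational(-1, 2), Mul(Mul(2, Z), Z)) = Mul(Rational(-1, 2), Mul(2, Pow(Z, 2))) = Mul(-1, Pow(Z, 2)))
Add(Add(4, Function('x')(A)), -54) = Add(Add(4, Mul(-1, Pow(1, 2))), -54) = Add(Add(4, Mul(-1, 1)), -54) = Add(Add(4, -1), -54) = Add(3, -54) = -51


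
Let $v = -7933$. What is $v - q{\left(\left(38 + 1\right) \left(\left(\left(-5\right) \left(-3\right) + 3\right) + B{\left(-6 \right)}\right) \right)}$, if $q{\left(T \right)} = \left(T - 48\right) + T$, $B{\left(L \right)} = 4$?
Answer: $-9601$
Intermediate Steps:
$q{\left(T \right)} = -48 + 2 T$ ($q{\left(T \right)} = \left(-48 + T\right) + T = -48 + 2 T$)
$v - q{\left(\left(38 + 1\right) \left(\left(\left(-5\right) \left(-3\right) + 3\right) + B{\left(-6 \right)}\right) \right)} = -7933 - \left(-48 + 2 \left(38 + 1\right) \left(\left(\left(-5\right) \left(-3\right) + 3\right) + 4\right)\right) = -7933 - \left(-48 + 2 \cdot 39 \left(\left(15 + 3\right) + 4\right)\right) = -7933 - \left(-48 + 2 \cdot 39 \left(18 + 4\right)\right) = -7933 - \left(-48 + 2 \cdot 39 \cdot 22\right) = -7933 - \left(-48 + 2 \cdot 858\right) = -7933 - \left(-48 + 1716\right) = -7933 - 1668 = -9601$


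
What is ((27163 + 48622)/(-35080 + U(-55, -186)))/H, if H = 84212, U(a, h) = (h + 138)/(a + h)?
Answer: -18264185/711947785184 ≈ -2.5654e-5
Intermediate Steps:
U(a, h) = (138 + h)/(a + h)
((27163 + 48622)/(-35080 + U(-55, -186)))/H = ((27163 + 48622)/(-35080 + (138 - 186)/(-55 - 186)))/84212 = (75785/(-35080 - 48/(-241)))*(1/84212) = (75785/(-35080 - 1/241*(-48)))*(1/84212) = (75785/(-35080 + 48/241))*(1/84212) = (75785/(-8454232/241))*(1/84212) = (75785*(-241/8454232))*(1/84212) = -18264185/8454232*1/84212 = -18264185/711947785184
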